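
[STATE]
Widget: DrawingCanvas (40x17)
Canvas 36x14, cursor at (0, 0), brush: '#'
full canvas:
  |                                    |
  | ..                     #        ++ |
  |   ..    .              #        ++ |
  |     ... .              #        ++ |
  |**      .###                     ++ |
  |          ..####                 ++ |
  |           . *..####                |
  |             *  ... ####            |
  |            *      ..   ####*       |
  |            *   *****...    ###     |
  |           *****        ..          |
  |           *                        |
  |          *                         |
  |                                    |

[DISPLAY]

+                                       
 ..                     #        ++     
   ..    .              #        ++     
     ... .              #        ++     
**      .###                     ++     
          ..####                 ++     
           . *..####                    
             *  ... ####                
            *      ..   ####*           
            *   *****...    ###         
           *****        ..              
           *                            
          *                             
                                        
                                        
                                        
                                        


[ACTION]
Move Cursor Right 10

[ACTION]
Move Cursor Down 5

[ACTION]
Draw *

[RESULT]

                                        
 ..                     #        ++     
   ..    .              #        ++     
     ... .              #        ++     
**      .###                     ++     
          *.####                 ++     
           . *..####                    
             *  ... ####                
            *      ..   ####*           
            *   *****...    ###         
           *****        ..              
           *                            
          *                             
                                        
                                        
                                        
                                        


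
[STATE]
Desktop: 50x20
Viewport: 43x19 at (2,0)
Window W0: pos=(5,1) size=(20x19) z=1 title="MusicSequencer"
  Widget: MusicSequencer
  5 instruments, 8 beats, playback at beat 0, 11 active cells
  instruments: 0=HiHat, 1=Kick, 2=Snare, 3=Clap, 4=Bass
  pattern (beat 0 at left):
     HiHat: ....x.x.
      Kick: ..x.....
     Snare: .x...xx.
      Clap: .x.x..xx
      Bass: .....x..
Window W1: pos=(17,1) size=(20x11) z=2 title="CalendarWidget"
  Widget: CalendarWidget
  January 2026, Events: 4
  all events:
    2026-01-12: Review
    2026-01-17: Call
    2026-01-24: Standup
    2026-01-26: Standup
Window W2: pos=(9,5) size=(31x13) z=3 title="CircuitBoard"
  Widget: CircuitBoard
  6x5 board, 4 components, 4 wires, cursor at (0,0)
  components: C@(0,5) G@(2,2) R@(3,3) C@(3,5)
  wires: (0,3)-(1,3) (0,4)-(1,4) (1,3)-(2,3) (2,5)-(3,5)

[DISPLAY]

                                           
   ┏━━━━━━━━━━━┏━━━━━━━━━━━━━━━━━━┓        
   ┃ MusicSeque┃ CalendarWidget   ┃        
   ┠───────────┠──────────────────┨        
   ┃      ▼1234┃   January 2026   ┃        
   ┃ Hi┏━━━━━━━━━━━━━━━━━━━━━━━━━━━━━┓     
   ┃  K┃ CircuitBoard                ┃     
   ┃ Sn┠─────────────────────────────┨     
   ┃  C┃   0 1 2 3 4 5               ┃     
   ┃  B┃0  [.]          ·   ·   C    ┃     
   ┃   ┃                │   │        ┃     
   ┃   ┃1               ·   ·        ┃     
   ┃   ┃                │            ┃     
   ┃   ┃2           G   ·       ·    ┃     
   ┃   ┃                        │    ┃     
   ┃   ┃3               R       C    ┃     
   ┃   ┃                             ┃     
   ┃   ┗━━━━━━━━━━━━━━━━━━━━━━━━━━━━━┛     
   ┃                  ┃                    


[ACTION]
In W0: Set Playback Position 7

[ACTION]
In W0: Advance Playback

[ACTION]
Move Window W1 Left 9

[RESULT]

                                           
   ┏━━┏━━━━━━━━━━━━━━━━━━┓                 
   ┃ M┃ CalendarWidget   ┃                 
   ┠──┠──────────────────┨                 
   ┃  ┃   January 2026   ┃                 
   ┃ H┃┏━━━━━━━━━━━━━━━━━━━━━━━━━━━━━┓     
   ┃  ┃┃ CircuitBoard                ┃     
   ┃ S┃┠─────────────────────────────┨     
   ┃  ┃┃   0 1 2 3 4 5               ┃     
   ┃  ┃┃0  [.]          ·   ·   C    ┃     
   ┃  ┃┃                │   │        ┃     
   ┃  ┗┃1               ·   ·        ┃     
   ┃   ┃                │            ┃     
   ┃   ┃2           G   ·       ·    ┃     
   ┃   ┃                        │    ┃     
   ┃   ┃3               R       C    ┃     
   ┃   ┃                             ┃     
   ┃   ┗━━━━━━━━━━━━━━━━━━━━━━━━━━━━━┛     
   ┃                  ┃                    


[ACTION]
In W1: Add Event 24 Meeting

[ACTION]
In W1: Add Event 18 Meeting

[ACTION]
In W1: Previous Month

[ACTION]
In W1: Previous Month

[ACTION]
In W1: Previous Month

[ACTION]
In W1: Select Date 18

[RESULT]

                                           
   ┏━━┏━━━━━━━━━━━━━━━━━━┓                 
   ┃ M┃ CalendarWidget   ┃                 
   ┠──┠──────────────────┨                 
   ┃  ┃   October 2025   ┃                 
   ┃ H┃┏━━━━━━━━━━━━━━━━━━━━━━━━━━━━━┓     
   ┃  ┃┃ CircuitBoard                ┃     
   ┃ S┃┠─────────────────────────────┨     
   ┃  ┃┃   0 1 2 3 4 5               ┃     
   ┃  ┃┃0  [.]          ·   ·   C    ┃     
   ┃  ┃┃                │   │        ┃     
   ┃  ┗┃1               ·   ·        ┃     
   ┃   ┃                │            ┃     
   ┃   ┃2           G   ·       ·    ┃     
   ┃   ┃                        │    ┃     
   ┃   ┃3               R       C    ┃     
   ┃   ┃                             ┃     
   ┃   ┗━━━━━━━━━━━━━━━━━━━━━━━━━━━━━┛     
   ┃                  ┃                    


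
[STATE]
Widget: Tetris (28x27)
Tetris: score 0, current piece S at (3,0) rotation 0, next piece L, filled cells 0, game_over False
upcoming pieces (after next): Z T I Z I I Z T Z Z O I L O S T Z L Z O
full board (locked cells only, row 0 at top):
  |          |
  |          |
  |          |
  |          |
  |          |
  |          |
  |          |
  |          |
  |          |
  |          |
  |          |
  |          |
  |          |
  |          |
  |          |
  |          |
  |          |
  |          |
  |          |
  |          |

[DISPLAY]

    ░░    │Next:            
   ░░     │  ▒              
          │▒▒▒              
          │                 
          │                 
          │                 
          │Score:           
          │0                
          │                 
          │                 
          │                 
          │                 
          │                 
          │                 
          │                 
          │                 
          │                 
          │                 
          │                 
          │                 
          │                 
          │                 
          │                 
          │                 
          │                 
          │                 
          │                 


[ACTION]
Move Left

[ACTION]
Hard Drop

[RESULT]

     ▒    │Next:            
   ▒▒▒    │▓▓               
          │ ▓▓              
          │                 
          │                 
          │                 
          │Score:           
          │0                
          │                 
          │                 
          │                 
          │                 
          │                 
          │                 
          │                 
          │                 
          │                 
          │                 
   ░░     │                 
  ░░      │                 
          │                 
          │                 
          │                 
          │                 
          │                 
          │                 
          │                 


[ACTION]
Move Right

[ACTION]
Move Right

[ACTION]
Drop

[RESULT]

          │Next:            
       ▒  │▓▓               
     ▒▒▒  │ ▓▓              
          │                 
          │                 
          │                 
          │Score:           
          │0                
          │                 
          │                 
          │                 
          │                 
          │                 
          │                 
          │                 
          │                 
          │                 
          │                 
   ░░     │                 
  ░░      │                 
          │                 
          │                 
          │                 
          │                 
          │                 
          │                 
          │                 


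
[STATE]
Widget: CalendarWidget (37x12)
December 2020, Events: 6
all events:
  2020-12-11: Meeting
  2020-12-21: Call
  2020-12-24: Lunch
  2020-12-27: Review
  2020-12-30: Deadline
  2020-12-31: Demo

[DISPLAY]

            December 2020            
Mo Tu We Th Fr Sa Su                 
    1  2  3  4  5  6                 
 7  8  9 10 11* 12 13                
14 15 16 17 18 19 20                 
21* 22 23 24* 25 26 27*              
28 29 30* 31*                        
                                     
                                     
                                     
                                     
                                     


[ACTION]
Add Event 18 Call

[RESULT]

            December 2020            
Mo Tu We Th Fr Sa Su                 
    1  2  3  4  5  6                 
 7  8  9 10 11* 12 13                
14 15 16 17 18* 19 20                
21* 22 23 24* 25 26 27*              
28 29 30* 31*                        
                                     
                                     
                                     
                                     
                                     


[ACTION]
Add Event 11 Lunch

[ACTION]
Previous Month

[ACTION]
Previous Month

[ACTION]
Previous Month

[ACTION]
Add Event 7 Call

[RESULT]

            September 2020           
Mo Tu We Th Fr Sa Su                 
    1  2  3  4  5  6                 
 7*  8  9 10 11 12 13                
14 15 16 17 18 19 20                 
21 22 23 24 25 26 27                 
28 29 30                             
                                     
                                     
                                     
                                     
                                     


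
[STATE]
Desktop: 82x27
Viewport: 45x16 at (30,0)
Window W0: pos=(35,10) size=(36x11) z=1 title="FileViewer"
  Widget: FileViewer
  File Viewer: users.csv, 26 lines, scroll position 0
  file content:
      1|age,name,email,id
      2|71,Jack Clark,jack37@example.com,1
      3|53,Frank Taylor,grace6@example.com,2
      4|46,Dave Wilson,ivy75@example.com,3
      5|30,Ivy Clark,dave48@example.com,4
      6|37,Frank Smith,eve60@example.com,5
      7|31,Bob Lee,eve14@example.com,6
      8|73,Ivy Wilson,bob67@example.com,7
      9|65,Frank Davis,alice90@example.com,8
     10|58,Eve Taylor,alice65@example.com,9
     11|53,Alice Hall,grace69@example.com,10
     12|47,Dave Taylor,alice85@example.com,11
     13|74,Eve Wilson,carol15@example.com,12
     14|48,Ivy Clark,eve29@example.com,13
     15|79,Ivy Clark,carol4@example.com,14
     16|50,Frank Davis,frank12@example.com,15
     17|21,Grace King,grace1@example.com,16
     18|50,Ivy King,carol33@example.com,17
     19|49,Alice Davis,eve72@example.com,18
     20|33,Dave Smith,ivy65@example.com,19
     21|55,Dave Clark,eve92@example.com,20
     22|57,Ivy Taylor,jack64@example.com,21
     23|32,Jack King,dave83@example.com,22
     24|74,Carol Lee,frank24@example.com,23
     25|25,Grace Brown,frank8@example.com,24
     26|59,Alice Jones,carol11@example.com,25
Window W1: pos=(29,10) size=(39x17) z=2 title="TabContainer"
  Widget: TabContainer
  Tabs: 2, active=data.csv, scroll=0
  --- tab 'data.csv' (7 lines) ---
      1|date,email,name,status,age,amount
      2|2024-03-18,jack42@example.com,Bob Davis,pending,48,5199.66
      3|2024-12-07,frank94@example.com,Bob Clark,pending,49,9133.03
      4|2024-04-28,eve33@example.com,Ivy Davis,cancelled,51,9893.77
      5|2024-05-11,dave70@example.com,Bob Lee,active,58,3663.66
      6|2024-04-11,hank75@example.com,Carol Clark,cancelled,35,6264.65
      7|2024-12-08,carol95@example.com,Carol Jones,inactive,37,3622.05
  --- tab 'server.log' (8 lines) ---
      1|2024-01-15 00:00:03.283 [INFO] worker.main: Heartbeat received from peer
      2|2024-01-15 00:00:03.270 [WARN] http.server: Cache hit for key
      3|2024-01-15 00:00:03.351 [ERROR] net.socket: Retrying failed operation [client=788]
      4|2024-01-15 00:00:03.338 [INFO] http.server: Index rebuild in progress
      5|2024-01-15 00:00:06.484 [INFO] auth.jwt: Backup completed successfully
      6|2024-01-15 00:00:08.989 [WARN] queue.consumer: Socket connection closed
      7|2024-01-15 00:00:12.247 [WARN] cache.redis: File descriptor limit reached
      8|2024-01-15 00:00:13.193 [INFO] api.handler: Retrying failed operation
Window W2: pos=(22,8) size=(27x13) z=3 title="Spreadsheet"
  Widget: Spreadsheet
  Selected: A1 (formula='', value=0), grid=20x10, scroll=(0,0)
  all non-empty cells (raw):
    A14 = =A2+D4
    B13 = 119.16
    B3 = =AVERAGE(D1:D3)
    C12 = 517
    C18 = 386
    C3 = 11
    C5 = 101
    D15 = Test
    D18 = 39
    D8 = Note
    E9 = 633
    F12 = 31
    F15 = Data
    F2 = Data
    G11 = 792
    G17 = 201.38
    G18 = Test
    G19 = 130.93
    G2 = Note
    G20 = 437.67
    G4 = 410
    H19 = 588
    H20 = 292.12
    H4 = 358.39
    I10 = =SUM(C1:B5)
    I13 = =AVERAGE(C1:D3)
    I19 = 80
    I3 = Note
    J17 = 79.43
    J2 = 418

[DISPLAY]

                                             
                                             
                                             
                                             
                                             
                                             
                                             
                                             
━━━━━━━━━━━━━━━━━━┓                          
sheet             ┃                          
──────────────────┨━━━━━━━━━━━━━━━━━━┓━━┓    
                  ┃                  ┃  ┃    
A       B       C ┃──────────────────┨──┨    
------------------┃log               ┃ ▲┃    
  [0]       0     ┃──────────────────┃,█┃    
    0       0     ┃tus,age,amount    ┃o░┃    


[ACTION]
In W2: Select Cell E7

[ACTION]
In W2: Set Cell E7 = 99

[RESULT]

                                             
                                             
                                             
                                             
                                             
                                             
                                             
                                             
━━━━━━━━━━━━━━━━━━┓                          
sheet             ┃                          
──────────────────┨━━━━━━━━━━━━━━━━━━┓━━┓    
                  ┃                  ┃  ┃    
A       B       C ┃──────────────────┨──┨    
------------------┃log               ┃ ▲┃    
    0       0     ┃──────────────────┃,█┃    
    0       0     ┃tus,age,amount    ┃o░┃    


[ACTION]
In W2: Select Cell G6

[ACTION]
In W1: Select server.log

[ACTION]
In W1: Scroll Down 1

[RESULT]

                                             
                                             
                                             
                                             
                                             
                                             
                                             
                                             
━━━━━━━━━━━━━━━━━━┓                          
sheet             ┃                          
──────────────────┨━━━━━━━━━━━━━━━━━━┓━━┓    
                  ┃                  ┃  ┃    
A       B       C ┃──────────────────┨──┨    
------------------┃log]              ┃ ▲┃    
    0       0     ┃──────────────────┃,█┃    
    0       0     ┃.270 [WARN] http.s┃o░┃    


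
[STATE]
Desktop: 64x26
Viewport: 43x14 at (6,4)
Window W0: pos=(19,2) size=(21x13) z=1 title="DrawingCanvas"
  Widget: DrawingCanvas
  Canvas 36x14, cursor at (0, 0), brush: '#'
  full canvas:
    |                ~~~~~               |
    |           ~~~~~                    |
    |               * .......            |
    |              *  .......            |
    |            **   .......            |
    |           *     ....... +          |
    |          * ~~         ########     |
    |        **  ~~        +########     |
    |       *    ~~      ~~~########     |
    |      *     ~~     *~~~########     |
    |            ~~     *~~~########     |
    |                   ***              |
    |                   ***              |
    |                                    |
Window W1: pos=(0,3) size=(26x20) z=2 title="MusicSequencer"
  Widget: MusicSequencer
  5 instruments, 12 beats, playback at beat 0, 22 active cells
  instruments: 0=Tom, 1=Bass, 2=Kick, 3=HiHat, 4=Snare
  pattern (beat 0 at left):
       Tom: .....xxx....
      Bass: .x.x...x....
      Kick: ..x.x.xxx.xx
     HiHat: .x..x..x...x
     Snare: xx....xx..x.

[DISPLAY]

cSequencer         ┃─────────────┨         
───────────────────┨          ~~~┃         
 ▼12345678901      ┃     ~~~~~   ┃         
m·····███····      ┃         * ..┃         
s·█·█···█····      ┃        *  ..┃         
k··█·█·███·██      ┃      **   ..┃         
t·█··█··█···█      ┃     *     ..┃         
e██····██··█·      ┃    * ~~     ┃         
                   ┃  **  ~~     ┃         
                   ┃ *    ~~     ┃         
                   ┃━━━━━━━━━━━━━┛         
                   ┃                       
                   ┃                       
                   ┃                       


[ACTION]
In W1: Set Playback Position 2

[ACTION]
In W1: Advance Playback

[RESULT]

cSequencer         ┃─────────────┨         
───────────────────┨          ~~~┃         
 012▼45678901      ┃     ~~~~~   ┃         
m·····███····      ┃         * ..┃         
s·█·█···█····      ┃        *  ..┃         
k··█·█·███·██      ┃      **   ..┃         
t·█··█··█···█      ┃     *     ..┃         
e██····██··█·      ┃    * ~~     ┃         
                   ┃  **  ~~     ┃         
                   ┃ *    ~~     ┃         
                   ┃━━━━━━━━━━━━━┛         
                   ┃                       
                   ┃                       
                   ┃                       


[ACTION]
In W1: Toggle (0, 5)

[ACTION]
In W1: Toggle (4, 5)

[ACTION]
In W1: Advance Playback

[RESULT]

cSequencer         ┃─────────────┨         
───────────────────┨          ~~~┃         
 0123▼5678901      ┃     ~~~~~   ┃         
m······██····      ┃         * ..┃         
s·█·█···█····      ┃        *  ..┃         
k··█·█·███·██      ┃      **   ..┃         
t·█··█··█···█      ┃     *     ..┃         
e██···███··█·      ┃    * ~~     ┃         
                   ┃  **  ~~     ┃         
                   ┃ *    ~~     ┃         
                   ┃━━━━━━━━━━━━━┛         
                   ┃                       
                   ┃                       
                   ┃                       


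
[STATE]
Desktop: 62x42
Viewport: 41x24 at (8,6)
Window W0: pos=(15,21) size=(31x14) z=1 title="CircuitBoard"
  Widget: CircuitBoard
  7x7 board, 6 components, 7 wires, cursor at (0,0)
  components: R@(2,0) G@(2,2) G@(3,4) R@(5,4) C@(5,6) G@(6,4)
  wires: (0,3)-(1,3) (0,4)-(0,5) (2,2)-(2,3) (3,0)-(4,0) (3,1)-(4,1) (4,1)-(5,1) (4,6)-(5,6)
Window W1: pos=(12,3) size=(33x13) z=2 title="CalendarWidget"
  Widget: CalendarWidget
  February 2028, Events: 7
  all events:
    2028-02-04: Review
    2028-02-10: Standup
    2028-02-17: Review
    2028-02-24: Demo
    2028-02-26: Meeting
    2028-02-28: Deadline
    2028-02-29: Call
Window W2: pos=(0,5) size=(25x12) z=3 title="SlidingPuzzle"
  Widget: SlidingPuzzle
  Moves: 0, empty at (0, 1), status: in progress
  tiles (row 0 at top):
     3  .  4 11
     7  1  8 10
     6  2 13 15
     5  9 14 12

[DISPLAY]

gPuzzle         ┃ruary 2028         ┃    
────────────────┨Fr Sa Su           ┃    
───┬────┬────┐  ┃ 4*  5  6          ┃    
   │  4 │ 11 │  ┃ 11 12 13          ┃    
───┼────┼────┤  ┃ 18 19 20          ┃    
 1 │  8 │ 10 │  ┃ 25 26* 27         ┃    
───┼────┼────┤  ┃                   ┃    
 2 │ 13 │ 15 │  ┃                   ┃    
───┼────┼────┤  ┃                   ┃    
 9 │ 14 │ 12 │  ┃━━━━━━━━━━━━━━━━━━━┛    
━━━━━━━━━━━━━━━━┛                        
                                         
                                         
                                         
                                         
       ┏━━━━━━━━━━━━━━━━━━━━━━━━━━━━━┓   
       ┃ CircuitBoard                ┃   
       ┠─────────────────────────────┨   
       ┃   0 1 2 3 4 5 6             ┃   
       ┃0  [.]          ·   · ─ ·    ┃   
       ┃                │            ┃   
       ┃1               ·            ┃   
       ┃                             ┃   
       ┃2   R       G ─ ·            ┃   


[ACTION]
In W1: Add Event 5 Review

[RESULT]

gPuzzle         ┃ruary 2028         ┃    
────────────────┨Fr Sa Su           ┃    
───┬────┬────┐  ┃ 4*  5*  6         ┃    
   │  4 │ 11 │  ┃ 11 12 13          ┃    
───┼────┼────┤  ┃ 18 19 20          ┃    
 1 │  8 │ 10 │  ┃ 25 26* 27         ┃    
───┼────┼────┤  ┃                   ┃    
 2 │ 13 │ 15 │  ┃                   ┃    
───┼────┼────┤  ┃                   ┃    
 9 │ 14 │ 12 │  ┃━━━━━━━━━━━━━━━━━━━┛    
━━━━━━━━━━━━━━━━┛                        
                                         
                                         
                                         
                                         
       ┏━━━━━━━━━━━━━━━━━━━━━━━━━━━━━┓   
       ┃ CircuitBoard                ┃   
       ┠─────────────────────────────┨   
       ┃   0 1 2 3 4 5 6             ┃   
       ┃0  [.]          ·   · ─ ·    ┃   
       ┃                │            ┃   
       ┃1               ·            ┃   
       ┃                             ┃   
       ┃2   R       G ─ ·            ┃   


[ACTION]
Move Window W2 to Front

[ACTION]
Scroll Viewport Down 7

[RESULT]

 2 │ 13 │ 15 │  ┃                   ┃    
───┼────┼────┤  ┃                   ┃    
 9 │ 14 │ 12 │  ┃━━━━━━━━━━━━━━━━━━━┛    
━━━━━━━━━━━━━━━━┛                        
                                         
                                         
                                         
                                         
       ┏━━━━━━━━━━━━━━━━━━━━━━━━━━━━━┓   
       ┃ CircuitBoard                ┃   
       ┠─────────────────────────────┨   
       ┃   0 1 2 3 4 5 6             ┃   
       ┃0  [.]          ·   · ─ ·    ┃   
       ┃                │            ┃   
       ┃1               ·            ┃   
       ┃                             ┃   
       ┃2   R       G ─ ·            ┃   
       ┃                             ┃   
       ┃3   ·   ·           G        ┃   
       ┃    │   │                    ┃   
       ┃4   ·   ·                   ·┃   
       ┗━━━━━━━━━━━━━━━━━━━━━━━━━━━━━┛   
                                         
                                         


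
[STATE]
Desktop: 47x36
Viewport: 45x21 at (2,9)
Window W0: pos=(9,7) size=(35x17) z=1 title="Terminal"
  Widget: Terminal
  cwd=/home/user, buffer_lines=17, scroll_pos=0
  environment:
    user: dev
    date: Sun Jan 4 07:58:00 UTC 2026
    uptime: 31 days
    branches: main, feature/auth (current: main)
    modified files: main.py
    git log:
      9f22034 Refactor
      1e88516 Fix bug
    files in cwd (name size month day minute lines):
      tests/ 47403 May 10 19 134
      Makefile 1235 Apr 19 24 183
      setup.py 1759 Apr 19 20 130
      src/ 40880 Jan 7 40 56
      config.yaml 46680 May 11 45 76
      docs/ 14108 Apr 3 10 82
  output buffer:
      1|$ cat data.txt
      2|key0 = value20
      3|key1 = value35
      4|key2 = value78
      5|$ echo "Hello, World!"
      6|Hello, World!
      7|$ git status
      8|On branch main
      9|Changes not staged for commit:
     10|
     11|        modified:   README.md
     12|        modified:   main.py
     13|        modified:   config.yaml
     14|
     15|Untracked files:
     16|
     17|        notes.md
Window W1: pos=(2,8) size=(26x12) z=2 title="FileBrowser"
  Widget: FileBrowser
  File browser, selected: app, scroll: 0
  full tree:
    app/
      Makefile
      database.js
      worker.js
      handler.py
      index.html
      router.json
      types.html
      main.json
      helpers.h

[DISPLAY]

┃ FileBrowser            ┃───────────────┨   
┠────────────────────────┨               ┃   
┃> [-] app/              ┃               ┃   
┃    Makefile            ┃               ┃   
┃    database.js         ┃               ┃   
┃    worker.js           ┃ld!"           ┃   
┃    handler.py          ┃               ┃   
┃    index.html          ┃               ┃   
┃    router.json         ┃               ┃   
┃    types.html          ┃ for commit:   ┃   
┗━━━━━━━━━━━━━━━━━━━━━━━━┛               ┃   
       ┃        modified:   README.md    ┃   
       ┃        modified:   main.py      ┃   
       ┃        modified:   config.yaml  ┃   
       ┗━━━━━━━━━━━━━━━━━━━━━━━━━━━━━━━━━┛   
                                             
                                             
                                             
                                             
                                             
                                             


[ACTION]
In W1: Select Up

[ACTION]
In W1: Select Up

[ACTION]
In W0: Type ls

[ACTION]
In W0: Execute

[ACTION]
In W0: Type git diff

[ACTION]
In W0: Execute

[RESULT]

┃ FileBrowser            ┃───────────────┨   
┠────────────────────────┨               ┃   
┃> [-] app/              ┃               ┃   
┃    Makefile            ┃               ┃   
┃    database.js         ┃               ┃   
┃    worker.js           ┃setup.py  src/ ┃   
┃    handler.py          ┃               ┃   
┃    index.html          ┃py b/main.py   ┃   
┃    router.json         ┃               ┃   
┃    types.html          ┃               ┃   
┗━━━━━━━━━━━━━━━━━━━━━━━━┛               ┃   
       ┃+# updated                       ┃   
       ┃ import sys                      ┃   
       ┃$ █                              ┃   
       ┗━━━━━━━━━━━━━━━━━━━━━━━━━━━━━━━━━┛   
                                             
                                             
                                             
                                             
                                             
                                             


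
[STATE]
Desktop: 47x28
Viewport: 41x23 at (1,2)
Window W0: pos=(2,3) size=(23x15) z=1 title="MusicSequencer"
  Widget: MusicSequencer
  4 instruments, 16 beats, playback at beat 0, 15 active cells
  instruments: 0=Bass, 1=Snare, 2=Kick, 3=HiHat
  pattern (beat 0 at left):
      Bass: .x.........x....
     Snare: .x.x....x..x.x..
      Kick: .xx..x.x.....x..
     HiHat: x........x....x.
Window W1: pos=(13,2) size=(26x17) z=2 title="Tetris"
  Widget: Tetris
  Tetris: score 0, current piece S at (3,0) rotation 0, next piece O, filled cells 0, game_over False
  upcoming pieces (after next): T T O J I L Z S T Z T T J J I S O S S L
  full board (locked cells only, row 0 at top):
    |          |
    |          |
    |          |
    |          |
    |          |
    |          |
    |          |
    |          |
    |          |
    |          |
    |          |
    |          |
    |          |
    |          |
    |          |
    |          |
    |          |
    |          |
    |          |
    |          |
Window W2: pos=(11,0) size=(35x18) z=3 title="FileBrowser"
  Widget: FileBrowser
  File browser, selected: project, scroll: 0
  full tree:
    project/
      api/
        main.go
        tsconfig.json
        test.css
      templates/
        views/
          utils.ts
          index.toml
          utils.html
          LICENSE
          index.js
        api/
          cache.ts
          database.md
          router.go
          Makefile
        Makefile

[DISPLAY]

          ┠──────────────────────────────
 ┏━━━━━━━━┃> [-] project/                
 ┃ MusicSe┃    [+] api/                  
 ┠────────┃    [+] templates/            
 ┃      ▼1┃                              
 ┃  Bass·█┃                              
 ┃ Snare·█┃                              
 ┃  Kick·█┃                              
 ┃ HiHat█·┃                              
 ┃        ┃                              
 ┃        ┃                              
 ┃        ┃                              
 ┃        ┃                              
 ┃        ┃                              
 ┃        ┃                              
 ┗━━━━━━━━┗━━━━━━━━━━━━━━━━━━━━━━━━━━━━━━
            ┗━━━━━━━━━━━━━━━━━━━━━━━━┛   
                                         
                                         
                                         
                                         
                                         
                                         


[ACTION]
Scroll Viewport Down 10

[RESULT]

 ┠────────┃    [+] templates/            
 ┃      ▼1┃                              
 ┃  Bass·█┃                              
 ┃ Snare·█┃                              
 ┃  Kick·█┃                              
 ┃ HiHat█·┃                              
 ┃        ┃                              
 ┃        ┃                              
 ┃        ┃                              
 ┃        ┃                              
 ┃        ┃                              
 ┃        ┃                              
 ┗━━━━━━━━┗━━━━━━━━━━━━━━━━━━━━━━━━━━━━━━
            ┗━━━━━━━━━━━━━━━━━━━━━━━━┛   
                                         
                                         
                                         
                                         
                                         
                                         
                                         
                                         
                                         


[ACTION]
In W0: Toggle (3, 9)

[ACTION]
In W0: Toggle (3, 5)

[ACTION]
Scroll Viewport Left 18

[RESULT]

  ┠────────┃    [+] templates/           
  ┃      ▼1┃                             
  ┃  Bass·█┃                             
  ┃ Snare·█┃                             
  ┃  Kick·█┃                             
  ┃ HiHat█·┃                             
  ┃        ┃                             
  ┃        ┃                             
  ┃        ┃                             
  ┃        ┃                             
  ┃        ┃                             
  ┃        ┃                             
  ┗━━━━━━━━┗━━━━━━━━━━━━━━━━━━━━━━━━━━━━━
             ┗━━━━━━━━━━━━━━━━━━━━━━━━┛  
                                         
                                         
                                         
                                         
                                         
                                         
                                         
                                         
                                         


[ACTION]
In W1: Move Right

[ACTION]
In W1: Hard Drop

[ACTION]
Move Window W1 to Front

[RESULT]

  ┠────────┃ ┃          │Next:        ┃  
  ┃      ▼1┃ ┃          │ ▒           ┃  
  ┃  Bass·█┃ ┃          │▒▒▒          ┃  
  ┃ Snare·█┃ ┃          │             ┃  
  ┃  Kick·█┃ ┃          │             ┃  
  ┃ HiHat█·┃ ┃          │             ┃  
  ┃        ┃ ┃          │Score:       ┃  
  ┃        ┃ ┃          │0            ┃  
  ┃        ┃ ┃          │             ┃  
  ┃        ┃ ┃          │             ┃  
  ┃        ┃ ┃          │             ┃  
  ┃        ┃ ┃     ░░   │             ┃  
  ┗━━━━━━━━┗━┃    ░░    │             ┃━━
             ┗━━━━━━━━━━━━━━━━━━━━━━━━┛  
                                         
                                         
                                         
                                         
                                         
                                         
                                         
                                         
                                         


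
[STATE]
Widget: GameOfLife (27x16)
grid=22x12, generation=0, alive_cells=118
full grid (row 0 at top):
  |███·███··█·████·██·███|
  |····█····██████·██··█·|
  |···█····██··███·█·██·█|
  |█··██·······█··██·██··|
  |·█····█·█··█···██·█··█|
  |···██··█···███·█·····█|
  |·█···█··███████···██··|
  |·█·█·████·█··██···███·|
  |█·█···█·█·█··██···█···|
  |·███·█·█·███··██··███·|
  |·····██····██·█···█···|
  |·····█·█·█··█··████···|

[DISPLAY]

Gen: 0                     
███·███··█·████·██·███     
····█····██████·██··█·     
···█····██··███·█·██·█     
█··██·······█··██·██··     
·█····█·█··█···██·█··█     
···██··█···███·█·····█     
·█···█··███████···██··     
·█·█·████·█··██···███·     
█·█···█·█·█··██···█···     
·███·█·█·███··██··███·     
·····██····██·█···█···     
·····█·█·█··█··████···     
                           
                           
                           


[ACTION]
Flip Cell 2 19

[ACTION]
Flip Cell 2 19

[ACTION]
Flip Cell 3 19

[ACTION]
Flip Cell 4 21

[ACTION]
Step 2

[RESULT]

Gen: 2                     
·█·███···········████·     
·█···█··██···········█     
·█·····█·██·······██··     
··█·█·██·█·██·····█···     
·██·······██····█··█··     
··█····█······██████··     
·███··········██······     
██··██···········██···     
█·····█·█········█····     
·█████·█·█···█··███···     
·██··█·█·████·█·······     
······█····███████····     
                           
                           
                           


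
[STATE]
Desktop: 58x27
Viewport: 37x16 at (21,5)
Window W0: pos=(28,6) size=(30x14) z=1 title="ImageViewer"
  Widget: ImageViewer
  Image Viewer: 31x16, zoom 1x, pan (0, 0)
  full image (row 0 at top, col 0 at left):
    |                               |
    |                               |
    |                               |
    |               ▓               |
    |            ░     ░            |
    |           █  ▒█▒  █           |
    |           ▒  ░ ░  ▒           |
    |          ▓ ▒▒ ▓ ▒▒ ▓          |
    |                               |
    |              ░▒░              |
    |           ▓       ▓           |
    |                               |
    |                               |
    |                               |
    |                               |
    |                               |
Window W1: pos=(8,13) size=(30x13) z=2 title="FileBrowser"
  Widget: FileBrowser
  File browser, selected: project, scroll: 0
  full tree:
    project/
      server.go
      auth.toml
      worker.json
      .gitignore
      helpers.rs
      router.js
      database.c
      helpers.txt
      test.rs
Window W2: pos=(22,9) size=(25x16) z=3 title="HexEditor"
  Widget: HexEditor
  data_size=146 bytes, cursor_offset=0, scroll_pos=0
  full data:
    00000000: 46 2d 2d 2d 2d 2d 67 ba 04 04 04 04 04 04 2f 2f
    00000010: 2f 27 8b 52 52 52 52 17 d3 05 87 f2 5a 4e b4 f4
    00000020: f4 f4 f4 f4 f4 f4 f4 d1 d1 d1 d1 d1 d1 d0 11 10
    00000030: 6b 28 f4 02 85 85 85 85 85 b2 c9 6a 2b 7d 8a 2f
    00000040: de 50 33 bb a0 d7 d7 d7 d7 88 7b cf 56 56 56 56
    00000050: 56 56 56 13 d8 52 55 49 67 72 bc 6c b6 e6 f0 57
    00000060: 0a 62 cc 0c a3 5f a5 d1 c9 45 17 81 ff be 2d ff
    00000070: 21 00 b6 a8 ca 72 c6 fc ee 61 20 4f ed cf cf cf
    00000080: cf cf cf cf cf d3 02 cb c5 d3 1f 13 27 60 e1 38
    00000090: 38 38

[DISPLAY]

                                     
       ┏━━━━━━━━━━━━━━━━━━━━━━━━━━━━┓
       ┃ ImageViewer                ┃
       ┠────────────────────────────┨
 ┏━━━━━━━━━━━━━━━━━━━━━━━┓          ┃
 ┃ HexEditor             ┃          ┃
 ┠───────────────────────┨          ┃
 ┃00000000  46 2d 2d 2d 2┃          ┃
━┃00000010  2f 27 8b 52 5┃░         ┃
 ┃00000020  f4 f4 f4 f4 f┃ █        ┃
─┃00000030  6b 28 f4 02 8┃ ▒        ┃
t┃00000040  de 50 33 bb a┃▒ ▓       ┃
o┃00000050  56 56 56 13 d┃          ┃
l┃00000060  0a 62 cc 0c a┃          ┃
s┃00000070  21 00 b6 a8 c┃━━━━━━━━━━┛
r┃00000080  cf cf cf cf c┃           


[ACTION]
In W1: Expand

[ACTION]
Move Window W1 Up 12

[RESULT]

o               ┃                    
l               ┃━━━━━━━━━━━━━━━━━━━┓
son             ┃wer                ┃
re              ┃───────────────────┨
r┏━━━━━━━━━━━━━━━━━━━━━━━┓          ┃
s┃ HexEditor             ┃          ┃
.┠───────────────────────┨          ┃
t┃00000000  46 2d 2d 2d 2┃          ┃
━┃00000010  2f 27 8b 52 5┃░         ┃
 ┃00000020  f4 f4 f4 f4 f┃ █        ┃
 ┃00000030  6b 28 f4 02 8┃ ▒        ┃
 ┃00000040  de 50 33 bb a┃▒ ▓       ┃
 ┃00000050  56 56 56 13 d┃          ┃
 ┃00000060  0a 62 cc 0c a┃          ┃
 ┃00000070  21 00 b6 a8 c┃━━━━━━━━━━┛
 ┃00000080  cf cf cf cf c┃           


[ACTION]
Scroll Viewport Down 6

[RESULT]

.┠───────────────────────┨          ┃
t┃00000000  46 2d 2d 2d 2┃          ┃
━┃00000010  2f 27 8b 52 5┃░         ┃
 ┃00000020  f4 f4 f4 f4 f┃ █        ┃
 ┃00000030  6b 28 f4 02 8┃ ▒        ┃
 ┃00000040  de 50 33 bb a┃▒ ▓       ┃
 ┃00000050  56 56 56 13 d┃          ┃
 ┃00000060  0a 62 cc 0c a┃          ┃
 ┃00000070  21 00 b6 a8 c┃━━━━━━━━━━┛
 ┃00000080  cf cf cf cf c┃           
 ┃00000090  38 38        ┃           
 ┃                       ┃           
 ┃                       ┃           
 ┗━━━━━━━━━━━━━━━━━━━━━━━┛           
                                     
                                     


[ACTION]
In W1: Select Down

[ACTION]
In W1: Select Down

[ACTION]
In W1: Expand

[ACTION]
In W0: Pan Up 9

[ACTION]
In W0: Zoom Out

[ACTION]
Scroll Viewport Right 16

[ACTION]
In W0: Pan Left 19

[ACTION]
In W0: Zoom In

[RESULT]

.┠───────────────────────┨          ┃
t┃00000000  46 2d 2d 2d 2┃          ┃
━┃00000010  2f 27 8b 52 5┃          ┃
 ┃00000020  f4 f4 f4 f4 f┃          ┃
 ┃00000030  6b 28 f4 02 8┃          ┃
 ┃00000040  de 50 33 bb a┃          ┃
 ┃00000050  56 56 56 13 d┃      ░░  ┃
 ┃00000060  0a 62 cc 0c a┃      ░░  ┃
 ┃00000070  21 00 b6 a8 c┃━━━━━━━━━━┛
 ┃00000080  cf cf cf cf c┃           
 ┃00000090  38 38        ┃           
 ┃                       ┃           
 ┃                       ┃           
 ┗━━━━━━━━━━━━━━━━━━━━━━━┛           
                                     
                                     
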